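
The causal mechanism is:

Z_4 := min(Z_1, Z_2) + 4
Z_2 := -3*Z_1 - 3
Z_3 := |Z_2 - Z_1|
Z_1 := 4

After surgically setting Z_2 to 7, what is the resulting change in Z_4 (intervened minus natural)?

Under do(Z_2=7), the mechanism Z_2 := -3*Z_1 - 3 is discarded; Z_2 is fixed at 7.
Z_4 = min(Z_1, Z_2) + 4  [with Z_1=4, Z_2=7]  = 8
Without intervention: Z_2 = -3*Z_1 - 3  [with Z_1=4]  = -15; Z_4 = min(Z_1, Z_2) + 4  [with Z_1=4, Z_2=-15]  = -11.
Change = 8 − (-11) = 19.

19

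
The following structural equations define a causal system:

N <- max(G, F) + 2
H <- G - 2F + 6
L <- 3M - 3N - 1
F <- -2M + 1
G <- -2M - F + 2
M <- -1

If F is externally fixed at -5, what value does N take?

11

do(F=-5) replaces the equation F <- -2M + 1 with the constant F = -5.
G = -2M - F + 2  [with M=-1, F=-5]  = 9
N = max(G, F) + 2  [with G=9, F=-5]  = 11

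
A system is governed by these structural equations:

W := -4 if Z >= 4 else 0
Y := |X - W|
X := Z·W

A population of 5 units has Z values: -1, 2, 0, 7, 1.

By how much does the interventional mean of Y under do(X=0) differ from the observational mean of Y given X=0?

Under do(X=0), X's equation is replaced by X=0 for every unit. Per-unit Y: 0, 0, 0, 4, 0. Mean = 0.8.
Observing X=0 restricts to units where X's equation naturally yields 0: Z ∈ {-1, 2, 0, 1}. In that subpopulation Y = 0, 0, 0, 0, mean 0.
Difference = 0.8 − 0 = 0.8.

0.8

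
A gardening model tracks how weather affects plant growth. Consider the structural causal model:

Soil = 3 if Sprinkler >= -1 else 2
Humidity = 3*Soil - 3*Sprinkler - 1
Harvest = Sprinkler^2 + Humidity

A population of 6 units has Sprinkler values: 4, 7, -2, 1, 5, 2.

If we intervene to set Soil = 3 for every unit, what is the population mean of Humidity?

The intervention sets Soil=3 in all 6 units regardless of Sprinkler. Recomputing Humidity per unit gives -4, -13, 14, 5, -7, 2; average -0.5.

-0.5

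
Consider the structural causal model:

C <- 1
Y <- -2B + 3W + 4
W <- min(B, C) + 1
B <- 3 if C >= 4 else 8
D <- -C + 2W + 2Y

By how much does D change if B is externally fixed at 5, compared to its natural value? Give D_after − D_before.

12

do(B=5) replaces the equation B <- 3 if C >= 4 else 8 with the constant B = 5.
W = min(B, C) + 1  [with B=5, C=1]  = 2
Y = -2B + 3W + 4  [with B=5, W=2]  = 0
D = -C + 2W + 2Y  [with C=1, W=2, Y=0]  = 3
Without intervention: B = 3 if C >= 4 else 8  [with C=1]  = 8; W = min(B, C) + 1  [with B=8, C=1]  = 2; Y = -2B + 3W + 4  [with B=8, W=2]  = -6; D = -C + 2W + 2Y  [with C=1, W=2, Y=-6]  = -9.
Change = 3 − (-9) = 12.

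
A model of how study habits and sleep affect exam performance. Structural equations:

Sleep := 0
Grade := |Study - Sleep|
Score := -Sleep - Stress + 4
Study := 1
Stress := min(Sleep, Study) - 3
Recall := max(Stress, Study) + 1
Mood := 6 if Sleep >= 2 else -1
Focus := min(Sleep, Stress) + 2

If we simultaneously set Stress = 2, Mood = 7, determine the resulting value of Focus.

2

Setting Stress = 2, Mood = 7 by intervention discards those variables' equations.
Focus = min(Sleep, Stress) + 2  [with Sleep=0, Stress=2]  = 2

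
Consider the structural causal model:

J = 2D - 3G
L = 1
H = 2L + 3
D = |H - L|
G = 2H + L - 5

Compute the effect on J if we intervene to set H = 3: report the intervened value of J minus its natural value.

8

do(H=3) replaces the equation H = 2L + 3 with the constant H = 3.
G = 2H + L - 5  [with H=3, L=1]  = 2
D = |H - L|  [with H=3, L=1]  = 2
J = 2D - 3G  [with D=2, G=2]  = -2
Without intervention: H = 2L + 3  [with L=1]  = 5; G = 2H + L - 5  [with H=5, L=1]  = 6; D = |H - L|  [with H=5, L=1]  = 4; J = 2D - 3G  [with D=4, G=6]  = -10.
Change = -2 − (-10) = 8.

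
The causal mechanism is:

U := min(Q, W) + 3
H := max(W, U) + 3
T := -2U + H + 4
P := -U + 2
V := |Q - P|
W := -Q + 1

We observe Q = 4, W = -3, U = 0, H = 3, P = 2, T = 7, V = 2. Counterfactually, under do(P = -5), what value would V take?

9

Under do(P=-5), the mechanism P := -U + 2 is discarded; P is fixed at -5.
V = |Q - P|  [with Q=4, P=-5]  = 9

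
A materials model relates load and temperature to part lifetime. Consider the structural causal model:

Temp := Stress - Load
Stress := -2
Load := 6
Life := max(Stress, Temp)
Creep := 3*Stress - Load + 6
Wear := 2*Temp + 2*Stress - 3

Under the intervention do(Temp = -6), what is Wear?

-19

do(Temp=-6) replaces the equation Temp := Stress - Load with the constant Temp = -6.
Wear = 2*Temp + 2*Stress - 3  [with Temp=-6, Stress=-2]  = -19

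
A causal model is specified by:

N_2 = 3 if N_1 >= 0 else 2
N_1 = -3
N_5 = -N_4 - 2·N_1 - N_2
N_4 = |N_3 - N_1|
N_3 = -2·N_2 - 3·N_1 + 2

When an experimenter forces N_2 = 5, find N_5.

do(N_2=5) replaces the equation N_2 = 3 if N_1 >= 0 else 2 with the constant N_2 = 5.
N_3 = -2·N_2 - 3·N_1 + 2  [with N_2=5, N_1=-3]  = 1
N_4 = |N_3 - N_1|  [with N_3=1, N_1=-3]  = 4
N_5 = -N_4 - 2·N_1 - N_2  [with N_4=4, N_1=-3, N_2=5]  = -3

-3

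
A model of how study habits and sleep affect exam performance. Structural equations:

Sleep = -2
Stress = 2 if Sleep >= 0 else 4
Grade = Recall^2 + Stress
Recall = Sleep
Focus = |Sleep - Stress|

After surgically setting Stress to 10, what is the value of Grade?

do(Stress=10) replaces the equation Stress = 2 if Sleep >= 0 else 4 with the constant Stress = 10.
Recall = Sleep  [with Sleep=-2]  = -2
Grade = Recall^2 + Stress  [with Recall=-2, Stress=10]  = 14

14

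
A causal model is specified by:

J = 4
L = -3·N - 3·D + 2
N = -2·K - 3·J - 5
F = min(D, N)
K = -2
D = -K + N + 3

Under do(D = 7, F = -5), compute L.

Setting D = 7, F = -5 by intervention discards those variables' equations.
N = -2·K - 3·J - 5  [with K=-2, J=4]  = -13
L = -3·N - 3·D + 2  [with N=-13, D=7]  = 20

20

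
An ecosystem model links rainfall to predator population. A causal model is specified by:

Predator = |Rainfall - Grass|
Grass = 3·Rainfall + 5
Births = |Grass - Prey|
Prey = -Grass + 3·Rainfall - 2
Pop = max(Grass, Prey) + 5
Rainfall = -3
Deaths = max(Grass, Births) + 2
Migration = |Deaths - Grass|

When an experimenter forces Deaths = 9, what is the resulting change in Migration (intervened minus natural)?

Intervening sets Deaths = 9 and removes its equation (Deaths = max(Grass, Births) + 2).
Grass = 3·Rainfall + 5  [with Rainfall=-3]  = -4
Migration = |Deaths - Grass|  [with Deaths=9, Grass=-4]  = 13
Without intervention: Grass = 3·Rainfall + 5  [with Rainfall=-3]  = -4; Prey = -Grass + 3·Rainfall - 2  [with Grass=-4, Rainfall=-3]  = -7; Births = |Grass - Prey|  [with Grass=-4, Prey=-7]  = 3; Deaths = max(Grass, Births) + 2  [with Grass=-4, Births=3]  = 5; Migration = |Deaths - Grass|  [with Deaths=5, Grass=-4]  = 9.
Change = 13 − 9 = 4.

4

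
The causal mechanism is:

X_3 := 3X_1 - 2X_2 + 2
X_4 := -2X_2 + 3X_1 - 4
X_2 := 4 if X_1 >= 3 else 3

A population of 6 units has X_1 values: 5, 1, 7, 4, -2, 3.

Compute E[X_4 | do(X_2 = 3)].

-1

The intervention sets X_2=3 in all 6 units regardless of X_1. Recomputing X_4 per unit gives 5, -7, 11, 2, -16, -1; average -1.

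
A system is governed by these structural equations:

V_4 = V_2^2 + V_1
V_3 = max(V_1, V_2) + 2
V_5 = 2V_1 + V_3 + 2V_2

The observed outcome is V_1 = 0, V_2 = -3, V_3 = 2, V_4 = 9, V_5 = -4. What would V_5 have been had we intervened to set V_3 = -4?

-10

do(V_3=-4) replaces the equation V_3 = max(V_1, V_2) + 2 with the constant V_3 = -4.
V_5 = 2V_1 + V_3 + 2V_2  [with V_1=0, V_3=-4, V_2=-3]  = -10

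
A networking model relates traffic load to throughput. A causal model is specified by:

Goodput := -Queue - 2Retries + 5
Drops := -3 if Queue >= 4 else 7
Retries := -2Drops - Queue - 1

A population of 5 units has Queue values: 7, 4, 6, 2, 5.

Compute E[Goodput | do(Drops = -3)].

The intervention sets Drops=-3 in all 5 units regardless of Queue. Recomputing Goodput per unit gives 2, -1, 1, -3, 0; average -0.2.

-0.2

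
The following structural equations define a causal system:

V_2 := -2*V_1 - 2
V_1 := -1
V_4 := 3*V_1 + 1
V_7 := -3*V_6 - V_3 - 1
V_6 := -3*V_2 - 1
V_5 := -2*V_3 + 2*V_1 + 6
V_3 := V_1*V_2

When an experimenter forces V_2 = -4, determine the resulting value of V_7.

-38

Under do(V_2=-4), the mechanism V_2 := -2*V_1 - 2 is discarded; V_2 is fixed at -4.
V_3 = V_1*V_2  [with V_1=-1, V_2=-4]  = 4
V_6 = -3*V_2 - 1  [with V_2=-4]  = 11
V_7 = -3*V_6 - V_3 - 1  [with V_6=11, V_3=4]  = -38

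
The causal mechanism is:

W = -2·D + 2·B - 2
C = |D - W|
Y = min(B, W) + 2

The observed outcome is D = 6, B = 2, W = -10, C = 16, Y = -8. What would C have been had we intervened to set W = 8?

The intervention breaks the incoming arrows to W: W = -2·D + 2·B - 2 no longer applies, and W = 8.
C = |D - W|  [with D=6, W=8]  = 2

2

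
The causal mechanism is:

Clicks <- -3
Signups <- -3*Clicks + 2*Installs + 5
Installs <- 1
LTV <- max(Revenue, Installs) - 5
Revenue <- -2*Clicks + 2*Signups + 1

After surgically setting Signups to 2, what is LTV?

do(Signups=2) replaces the equation Signups <- -3*Clicks + 2*Installs + 5 with the constant Signups = 2.
Revenue = -2*Clicks + 2*Signups + 1  [with Clicks=-3, Signups=2]  = 11
LTV = max(Revenue, Installs) - 5  [with Revenue=11, Installs=1]  = 6

6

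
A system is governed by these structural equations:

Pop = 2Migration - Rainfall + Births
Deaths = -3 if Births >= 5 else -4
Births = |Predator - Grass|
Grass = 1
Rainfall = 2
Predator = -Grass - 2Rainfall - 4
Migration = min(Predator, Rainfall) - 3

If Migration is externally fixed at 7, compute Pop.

Intervening sets Migration = 7 and removes its equation (Migration = min(Predator, Rainfall) - 3).
Predator = -Grass - 2Rainfall - 4  [with Grass=1, Rainfall=2]  = -9
Births = |Predator - Grass|  [with Predator=-9, Grass=1]  = 10
Pop = 2Migration - Rainfall + Births  [with Migration=7, Rainfall=2, Births=10]  = 22

22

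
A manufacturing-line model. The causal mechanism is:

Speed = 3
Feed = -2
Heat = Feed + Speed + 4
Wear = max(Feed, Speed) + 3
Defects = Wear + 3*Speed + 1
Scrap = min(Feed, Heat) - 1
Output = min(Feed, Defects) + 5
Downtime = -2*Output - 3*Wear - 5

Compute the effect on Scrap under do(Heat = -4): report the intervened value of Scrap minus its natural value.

-2

The intervention breaks the incoming arrows to Heat: Heat = Feed + Speed + 4 no longer applies, and Heat = -4.
Scrap = min(Feed, Heat) - 1  [with Feed=-2, Heat=-4]  = -5
Without intervention: Heat = Feed + Speed + 4  [with Feed=-2, Speed=3]  = 5; Scrap = min(Feed, Heat) - 1  [with Feed=-2, Heat=5]  = -3.
Change = -5 − (-3) = -2.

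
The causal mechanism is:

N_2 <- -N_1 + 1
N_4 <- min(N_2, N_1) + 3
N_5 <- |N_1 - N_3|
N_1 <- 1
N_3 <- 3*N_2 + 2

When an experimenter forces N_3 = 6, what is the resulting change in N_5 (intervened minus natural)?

4

do(N_3=6) replaces the equation N_3 <- 3*N_2 + 2 with the constant N_3 = 6.
N_5 = |N_1 - N_3|  [with N_1=1, N_3=6]  = 5
Without intervention: N_2 = -N_1 + 1  [with N_1=1]  = 0; N_3 = 3*N_2 + 2  [with N_2=0]  = 2; N_5 = |N_1 - N_3|  [with N_1=1, N_3=2]  = 1.
Change = 5 − 1 = 4.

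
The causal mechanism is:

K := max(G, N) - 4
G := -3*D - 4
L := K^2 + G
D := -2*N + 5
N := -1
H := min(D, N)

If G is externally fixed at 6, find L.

10

Under do(G=6), the mechanism G := -3*D - 4 is discarded; G is fixed at 6.
K = max(G, N) - 4  [with G=6, N=-1]  = 2
L = K^2 + G  [with K=2, G=6]  = 10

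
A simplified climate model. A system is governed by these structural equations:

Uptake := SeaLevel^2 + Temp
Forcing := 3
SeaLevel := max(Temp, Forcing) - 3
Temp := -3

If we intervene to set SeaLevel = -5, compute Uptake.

The intervention breaks the incoming arrows to SeaLevel: SeaLevel := max(Temp, Forcing) - 3 no longer applies, and SeaLevel = -5.
Uptake = SeaLevel^2 + Temp  [with SeaLevel=-5, Temp=-3]  = 22

22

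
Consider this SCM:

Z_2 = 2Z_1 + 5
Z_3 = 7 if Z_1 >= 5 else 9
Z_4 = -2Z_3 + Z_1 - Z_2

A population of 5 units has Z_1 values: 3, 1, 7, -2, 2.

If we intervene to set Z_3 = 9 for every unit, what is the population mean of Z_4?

The intervention sets Z_3=9 in all 5 units regardless of Z_1. Recomputing Z_4 per unit gives -26, -24, -30, -21, -25; average -25.2.

-25.2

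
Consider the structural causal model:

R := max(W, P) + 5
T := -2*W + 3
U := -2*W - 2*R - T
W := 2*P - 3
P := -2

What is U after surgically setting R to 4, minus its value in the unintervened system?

-2

do(R=4) replaces the equation R := max(W, P) + 5 with the constant R = 4.
W = 2*P - 3  [with P=-2]  = -7
T = -2*W + 3  [with W=-7]  = 17
U = -2*W - 2*R - T  [with W=-7, R=4, T=17]  = -11
Without intervention: W = 2*P - 3  [with P=-2]  = -7; R = max(W, P) + 5  [with W=-7, P=-2]  = 3; T = -2*W + 3  [with W=-7]  = 17; U = -2*W - 2*R - T  [with W=-7, R=3, T=17]  = -9.
Change = -11 − (-9) = -2.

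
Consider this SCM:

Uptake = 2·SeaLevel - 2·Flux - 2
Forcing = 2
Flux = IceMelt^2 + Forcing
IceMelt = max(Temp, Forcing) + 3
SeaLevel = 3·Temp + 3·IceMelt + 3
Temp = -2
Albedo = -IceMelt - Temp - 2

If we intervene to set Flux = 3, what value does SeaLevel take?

do(Flux=3) replaces the equation Flux = IceMelt^2 + Forcing with the constant Flux = 3.
Since SeaLevel is not a descendant of the intervened variable, it is unaffected.
IceMelt = max(Temp, Forcing) + 3  [with Temp=-2, Forcing=2]  = 5
SeaLevel = 3·Temp + 3·IceMelt + 3  [with Temp=-2, IceMelt=5]  = 12

12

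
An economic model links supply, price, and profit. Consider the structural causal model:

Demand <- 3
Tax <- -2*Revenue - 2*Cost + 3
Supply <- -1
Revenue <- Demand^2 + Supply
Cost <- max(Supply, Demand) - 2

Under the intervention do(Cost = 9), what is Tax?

-31

do(Cost=9) replaces the equation Cost <- max(Supply, Demand) - 2 with the constant Cost = 9.
Revenue = Demand^2 + Supply  [with Demand=3, Supply=-1]  = 8
Tax = -2*Revenue - 2*Cost + 3  [with Revenue=8, Cost=9]  = -31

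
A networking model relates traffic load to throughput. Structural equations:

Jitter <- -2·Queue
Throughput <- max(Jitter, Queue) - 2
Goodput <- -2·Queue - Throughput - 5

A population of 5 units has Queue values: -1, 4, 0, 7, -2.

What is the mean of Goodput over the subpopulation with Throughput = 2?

Conditioning on Throughput=2 selects the 2 unit(s) with Queue ∈ {4, -2}. Their Goodput values: -15, -3. Mean = -9.

-9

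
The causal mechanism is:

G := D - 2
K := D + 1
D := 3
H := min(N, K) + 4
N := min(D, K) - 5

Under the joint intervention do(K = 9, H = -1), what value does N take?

The joint intervention fixes K = 9, H = -1, removing each variable's own equation.
N = min(D, K) - 5  [with D=3, K=9]  = -2

-2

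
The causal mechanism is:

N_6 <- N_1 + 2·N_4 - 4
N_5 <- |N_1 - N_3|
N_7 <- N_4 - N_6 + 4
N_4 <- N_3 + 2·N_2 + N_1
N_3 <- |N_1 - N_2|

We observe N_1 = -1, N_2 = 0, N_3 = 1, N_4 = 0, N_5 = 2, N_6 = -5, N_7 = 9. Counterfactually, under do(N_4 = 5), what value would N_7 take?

4

The intervention breaks the incoming arrows to N_4: N_4 <- N_3 + 2·N_2 + N_1 no longer applies, and N_4 = 5.
N_6 = N_1 + 2·N_4 - 4  [with N_1=-1, N_4=5]  = 5
N_7 = N_4 - N_6 + 4  [with N_4=5, N_6=5]  = 4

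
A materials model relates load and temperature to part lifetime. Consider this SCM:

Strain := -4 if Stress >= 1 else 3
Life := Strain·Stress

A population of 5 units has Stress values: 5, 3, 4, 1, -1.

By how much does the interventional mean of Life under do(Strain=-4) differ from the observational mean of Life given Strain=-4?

3.4

The intervention sets Strain=-4 in all 5 units regardless of Stress. Recomputing Life per unit gives -20, -12, -16, -4, 4; average -9.6.
Observing Strain=-4 restricts to units where Strain's equation naturally yields -4: Stress ∈ {5, 3, 4, 1}. In that subpopulation Life = -20, -12, -16, -4, mean -13.
Difference = -9.6 − (-13) = 3.4.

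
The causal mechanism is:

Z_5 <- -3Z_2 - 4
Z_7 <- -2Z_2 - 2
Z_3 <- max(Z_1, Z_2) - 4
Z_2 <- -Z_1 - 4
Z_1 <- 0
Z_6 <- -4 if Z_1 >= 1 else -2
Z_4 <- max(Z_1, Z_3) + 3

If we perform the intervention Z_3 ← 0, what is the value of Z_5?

do(Z_3=0) replaces the equation Z_3 <- max(Z_1, Z_2) - 4 with the constant Z_3 = 0.
Z_5 is not downstream of the intervention, so its value is determined by the original equations.
Z_2 = -Z_1 - 4  [with Z_1=0]  = -4
Z_5 = -3Z_2 - 4  [with Z_2=-4]  = 8

8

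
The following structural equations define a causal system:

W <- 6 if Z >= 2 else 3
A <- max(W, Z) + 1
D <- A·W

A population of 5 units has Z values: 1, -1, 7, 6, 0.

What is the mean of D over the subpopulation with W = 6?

Conditioning on W=6 selects the 2 unit(s) with Z ∈ {7, 6}. Their D values: 48, 42. Mean = 45.

45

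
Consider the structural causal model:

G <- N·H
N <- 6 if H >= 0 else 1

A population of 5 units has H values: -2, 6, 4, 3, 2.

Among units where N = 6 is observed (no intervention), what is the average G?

Observing N=6 restricts to units where N's equation naturally yields 6: H ∈ {6, 4, 3, 2}. In that subpopulation G = 36, 24, 18, 12, mean 22.5.

22.5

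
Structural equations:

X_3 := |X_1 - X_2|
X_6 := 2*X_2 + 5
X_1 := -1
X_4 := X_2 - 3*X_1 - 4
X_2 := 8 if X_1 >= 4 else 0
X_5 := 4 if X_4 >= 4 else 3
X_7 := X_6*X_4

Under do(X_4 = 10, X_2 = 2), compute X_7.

90

Under do(X_4 = 10, X_2 = 2), each intervened variable's structural equation is replaced by its fixed value.
X_6 = 2*X_2 + 5  [with X_2=2]  = 9
X_7 = X_6*X_4  [with X_6=9, X_4=10]  = 90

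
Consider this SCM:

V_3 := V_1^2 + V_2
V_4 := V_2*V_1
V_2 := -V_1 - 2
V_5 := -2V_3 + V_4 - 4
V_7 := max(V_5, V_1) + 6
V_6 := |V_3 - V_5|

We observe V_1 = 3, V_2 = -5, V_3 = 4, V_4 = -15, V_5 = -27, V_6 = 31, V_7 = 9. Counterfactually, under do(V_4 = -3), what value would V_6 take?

19

Under do(V_4=-3), the mechanism V_4 := V_2*V_1 is discarded; V_4 is fixed at -3.
V_2 = -V_1 - 2  [with V_1=3]  = -5
V_3 = V_1^2 + V_2  [with V_1=3, V_2=-5]  = 4
V_5 = -2V_3 + V_4 - 4  [with V_3=4, V_4=-3]  = -15
V_6 = |V_3 - V_5|  [with V_3=4, V_5=-15]  = 19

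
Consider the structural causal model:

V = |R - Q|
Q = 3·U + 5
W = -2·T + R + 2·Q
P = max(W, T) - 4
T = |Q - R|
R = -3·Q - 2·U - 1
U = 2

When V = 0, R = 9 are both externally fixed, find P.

Under do(V = 0, R = 9), each intervened variable's structural equation is replaced by its fixed value.
Q = 3·U + 5  [with U=2]  = 11
T = |Q - R|  [with Q=11, R=9]  = 2
W = -2·T + R + 2·Q  [with T=2, R=9, Q=11]  = 27
P = max(W, T) - 4  [with W=27, T=2]  = 23

23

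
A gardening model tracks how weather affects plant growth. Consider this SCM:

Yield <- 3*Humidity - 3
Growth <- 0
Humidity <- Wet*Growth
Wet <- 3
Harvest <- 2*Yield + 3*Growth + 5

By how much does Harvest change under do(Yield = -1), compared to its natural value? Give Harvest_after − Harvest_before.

Intervening sets Yield = -1 and removes its equation (Yield <- 3*Humidity - 3).
Harvest = 2*Yield + 3*Growth + 5  [with Yield=-1, Growth=0]  = 3
Without intervention: Humidity = Wet*Growth  [with Wet=3, Growth=0]  = 0; Yield = 3*Humidity - 3  [with Humidity=0]  = -3; Harvest = 2*Yield + 3*Growth + 5  [with Yield=-3, Growth=0]  = -1.
Change = 3 − (-1) = 4.

4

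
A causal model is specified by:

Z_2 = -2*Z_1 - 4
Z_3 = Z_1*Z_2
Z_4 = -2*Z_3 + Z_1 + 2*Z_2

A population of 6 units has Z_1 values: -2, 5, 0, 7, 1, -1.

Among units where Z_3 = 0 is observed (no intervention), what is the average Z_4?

-5

E[Z_4|Z_3=0] averages over only the 2 units with Z_3=0 (Z_1 = -2, 0): Z_4 = -2, -8, mean -5.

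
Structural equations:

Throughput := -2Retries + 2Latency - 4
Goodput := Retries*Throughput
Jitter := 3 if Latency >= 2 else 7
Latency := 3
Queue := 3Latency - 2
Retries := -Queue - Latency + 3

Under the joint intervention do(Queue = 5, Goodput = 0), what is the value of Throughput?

12

Setting Queue = 5, Goodput = 0 by intervention discards those variables' equations.
Retries = -Queue - Latency + 3  [with Queue=5, Latency=3]  = -5
Throughput = -2Retries + 2Latency - 4  [with Retries=-5, Latency=3]  = 12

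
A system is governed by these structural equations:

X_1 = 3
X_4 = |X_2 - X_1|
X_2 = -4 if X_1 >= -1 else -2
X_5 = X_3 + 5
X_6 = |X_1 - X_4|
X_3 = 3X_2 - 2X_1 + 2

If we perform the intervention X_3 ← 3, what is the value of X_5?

do(X_3=3) replaces the equation X_3 = 3X_2 - 2X_1 + 2 with the constant X_3 = 3.
X_5 = X_3 + 5  [with X_3=3]  = 8

8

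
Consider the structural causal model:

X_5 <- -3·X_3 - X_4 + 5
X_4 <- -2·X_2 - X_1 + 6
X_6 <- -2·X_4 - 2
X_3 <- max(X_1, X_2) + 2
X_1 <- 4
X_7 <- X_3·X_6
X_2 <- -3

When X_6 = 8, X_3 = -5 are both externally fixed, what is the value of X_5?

Under do(X_6 = 8, X_3 = -5), each intervened variable's structural equation is replaced by its fixed value.
X_4 = -2·X_2 - X_1 + 6  [with X_2=-3, X_1=4]  = 8
X_5 = -3·X_3 - X_4 + 5  [with X_3=-5, X_4=8]  = 12

12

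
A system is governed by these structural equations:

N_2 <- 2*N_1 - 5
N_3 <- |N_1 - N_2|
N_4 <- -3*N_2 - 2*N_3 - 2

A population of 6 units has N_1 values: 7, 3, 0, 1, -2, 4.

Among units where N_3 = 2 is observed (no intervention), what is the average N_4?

Observing N_3=2 restricts to units where N_3's equation naturally yields 2: N_1 ∈ {7, 3}. In that subpopulation N_4 = -33, -9, mean -21.

-21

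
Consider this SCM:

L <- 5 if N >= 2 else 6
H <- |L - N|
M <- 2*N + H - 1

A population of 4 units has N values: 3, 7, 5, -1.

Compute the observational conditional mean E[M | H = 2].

E[M|H=2] averages over only the 2 units with H=2 (N = 3, 7): M = 7, 15, mean 11.

11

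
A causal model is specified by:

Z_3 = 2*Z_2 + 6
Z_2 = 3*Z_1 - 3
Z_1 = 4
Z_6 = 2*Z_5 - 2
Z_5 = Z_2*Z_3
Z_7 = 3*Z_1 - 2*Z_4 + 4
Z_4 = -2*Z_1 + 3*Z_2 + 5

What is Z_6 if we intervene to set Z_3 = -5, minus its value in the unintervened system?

-522

The intervention breaks the incoming arrows to Z_3: Z_3 = 2*Z_2 + 6 no longer applies, and Z_3 = -5.
Z_2 = 3*Z_1 - 3  [with Z_1=4]  = 9
Z_5 = Z_2*Z_3  [with Z_2=9, Z_3=-5]  = -45
Z_6 = 2*Z_5 - 2  [with Z_5=-45]  = -92
Without intervention: Z_2 = 3*Z_1 - 3  [with Z_1=4]  = 9; Z_3 = 2*Z_2 + 6  [with Z_2=9]  = 24; Z_5 = Z_2*Z_3  [with Z_2=9, Z_3=24]  = 216; Z_6 = 2*Z_5 - 2  [with Z_5=216]  = 430.
Change = -92 − 430 = -522.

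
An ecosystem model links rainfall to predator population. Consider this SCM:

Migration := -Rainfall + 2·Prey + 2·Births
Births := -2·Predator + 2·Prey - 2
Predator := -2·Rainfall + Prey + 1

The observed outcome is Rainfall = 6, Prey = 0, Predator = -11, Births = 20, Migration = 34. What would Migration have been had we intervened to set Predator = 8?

do(Predator=8) replaces the equation Predator := -2·Rainfall + Prey + 1 with the constant Predator = 8.
Births = -2·Predator + 2·Prey - 2  [with Predator=8, Prey=0]  = -18
Migration = -Rainfall + 2·Prey + 2·Births  [with Rainfall=6, Prey=0, Births=-18]  = -42

-42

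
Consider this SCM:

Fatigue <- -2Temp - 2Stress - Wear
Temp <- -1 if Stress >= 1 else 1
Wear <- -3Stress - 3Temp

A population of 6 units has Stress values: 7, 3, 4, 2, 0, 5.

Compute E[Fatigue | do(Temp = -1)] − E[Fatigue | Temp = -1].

-0.7

Every unit gets Temp=-1 under the intervention. Fatigue values become 6, 2, 3, 1, -1, 4; E[Fatigue|do(Temp=-1)] = 2.5.
Observing Temp=-1 restricts to units where Temp's equation naturally yields -1: Stress ∈ {7, 3, 4, 2, 5}. In that subpopulation Fatigue = 6, 2, 3, 1, 4, mean 3.2.
Difference = 2.5 − 3.2 = -0.7.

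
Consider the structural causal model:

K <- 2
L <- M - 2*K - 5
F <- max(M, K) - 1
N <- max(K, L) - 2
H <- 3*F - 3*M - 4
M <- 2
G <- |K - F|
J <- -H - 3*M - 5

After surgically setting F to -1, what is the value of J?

The intervention breaks the incoming arrows to F: F <- max(M, K) - 1 no longer applies, and F = -1.
H = 3*F - 3*M - 4  [with F=-1, M=2]  = -13
J = -H - 3*M - 5  [with H=-13, M=2]  = 2

2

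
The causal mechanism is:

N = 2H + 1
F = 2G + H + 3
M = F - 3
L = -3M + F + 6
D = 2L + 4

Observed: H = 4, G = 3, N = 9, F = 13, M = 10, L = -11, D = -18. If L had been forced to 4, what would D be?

12

Intervening sets L = 4 and removes its equation (L = -3M + F + 6).
D = 2L + 4  [with L=4]  = 12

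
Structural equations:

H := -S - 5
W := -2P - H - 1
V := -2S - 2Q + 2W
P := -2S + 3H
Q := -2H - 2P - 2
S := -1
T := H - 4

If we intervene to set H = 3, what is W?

Under do(H=3), the mechanism H := -S - 5 is discarded; H is fixed at 3.
P = -2S + 3H  [with S=-1, H=3]  = 11
W = -2P - H - 1  [with P=11, H=3]  = -26

-26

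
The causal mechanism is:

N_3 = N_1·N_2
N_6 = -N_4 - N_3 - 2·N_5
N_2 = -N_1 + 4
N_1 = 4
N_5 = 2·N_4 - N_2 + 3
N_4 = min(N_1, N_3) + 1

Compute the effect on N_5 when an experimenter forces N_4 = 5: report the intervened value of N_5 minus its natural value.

Intervening sets N_4 = 5 and removes its equation (N_4 = min(N_1, N_3) + 1).
N_2 = -N_1 + 4  [with N_1=4]  = 0
N_5 = 2·N_4 - N_2 + 3  [with N_4=5, N_2=0]  = 13
Without intervention: N_2 = -N_1 + 4  [with N_1=4]  = 0; N_3 = N_1·N_2  [with N_1=4, N_2=0]  = 0; N_4 = min(N_1, N_3) + 1  [with N_1=4, N_3=0]  = 1; N_5 = 2·N_4 - N_2 + 3  [with N_4=1, N_2=0]  = 5.
Change = 13 − 5 = 8.

8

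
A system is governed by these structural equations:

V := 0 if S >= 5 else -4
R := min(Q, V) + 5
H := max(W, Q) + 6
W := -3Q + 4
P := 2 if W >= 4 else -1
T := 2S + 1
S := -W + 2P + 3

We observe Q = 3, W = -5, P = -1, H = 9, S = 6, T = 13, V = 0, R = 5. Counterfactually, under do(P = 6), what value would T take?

41

The intervention breaks the incoming arrows to P: P := 2 if W >= 4 else -1 no longer applies, and P = 6.
W = -3Q + 4  [with Q=3]  = -5
S = -W + 2P + 3  [with W=-5, P=6]  = 20
T = 2S + 1  [with S=20]  = 41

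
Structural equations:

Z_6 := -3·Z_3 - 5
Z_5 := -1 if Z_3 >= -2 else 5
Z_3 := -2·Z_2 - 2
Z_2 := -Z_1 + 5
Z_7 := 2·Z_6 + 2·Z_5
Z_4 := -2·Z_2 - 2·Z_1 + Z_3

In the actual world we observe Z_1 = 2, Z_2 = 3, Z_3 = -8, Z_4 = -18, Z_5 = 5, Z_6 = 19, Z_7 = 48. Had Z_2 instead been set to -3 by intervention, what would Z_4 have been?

6

Under do(Z_2=-3), the mechanism Z_2 := -Z_1 + 5 is discarded; Z_2 is fixed at -3.
Z_3 = -2·Z_2 - 2  [with Z_2=-3]  = 4
Z_4 = -2·Z_2 - 2·Z_1 + Z_3  [with Z_2=-3, Z_1=2, Z_3=4]  = 6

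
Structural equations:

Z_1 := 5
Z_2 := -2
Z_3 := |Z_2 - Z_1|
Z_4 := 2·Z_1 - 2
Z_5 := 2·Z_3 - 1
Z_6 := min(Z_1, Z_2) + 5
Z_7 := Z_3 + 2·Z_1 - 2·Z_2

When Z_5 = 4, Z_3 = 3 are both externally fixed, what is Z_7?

The joint intervention fixes Z_5 = 4, Z_3 = 3, removing each variable's own equation.
Z_7 = Z_3 + 2·Z_1 - 2·Z_2  [with Z_3=3, Z_1=5, Z_2=-2]  = 17

17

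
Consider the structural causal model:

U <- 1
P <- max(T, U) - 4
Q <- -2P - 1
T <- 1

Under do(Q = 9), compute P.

Under do(Q=9), the mechanism Q <- -2P - 1 is discarded; Q is fixed at 9.
Since P is not a descendant of the intervened variable, it is unaffected.
P = max(T, U) - 4  [with T=1, U=1]  = -3

-3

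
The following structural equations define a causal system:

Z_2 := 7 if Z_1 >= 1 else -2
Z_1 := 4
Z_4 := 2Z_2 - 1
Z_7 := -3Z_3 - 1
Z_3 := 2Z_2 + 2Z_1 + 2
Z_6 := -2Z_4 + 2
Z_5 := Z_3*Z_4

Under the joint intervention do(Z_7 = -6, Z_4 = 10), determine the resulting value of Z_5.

240

Under do(Z_7 = -6, Z_4 = 10), each intervened variable's structural equation is replaced by its fixed value.
Z_2 = 7 if Z_1 >= 1 else -2  [with Z_1=4]  = 7
Z_3 = 2Z_2 + 2Z_1 + 2  [with Z_2=7, Z_1=4]  = 24
Z_5 = Z_3*Z_4  [with Z_3=24, Z_4=10]  = 240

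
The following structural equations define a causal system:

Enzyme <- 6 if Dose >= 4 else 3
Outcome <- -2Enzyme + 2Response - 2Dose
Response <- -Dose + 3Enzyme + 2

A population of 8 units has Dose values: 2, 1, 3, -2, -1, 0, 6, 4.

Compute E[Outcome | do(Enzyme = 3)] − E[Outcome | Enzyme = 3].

-4.5

Every unit gets Enzyme=3 under the intervention. Outcome values become 8, 12, 4, 24, 20, 16, -8, 0; E[Outcome|do(Enzyme=3)] = 9.5.
Conditioning on Enzyme=3 selects the 6 unit(s) with Dose ∈ {2, 1, 3, -2, -1, 0}. Their Outcome values: 8, 12, 4, 24, 20, 16. Mean = 14.
Difference = 9.5 − 14 = -4.5.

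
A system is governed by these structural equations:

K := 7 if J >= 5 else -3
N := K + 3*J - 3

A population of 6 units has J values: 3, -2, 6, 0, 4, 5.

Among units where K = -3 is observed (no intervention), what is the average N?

E[N|K=-3] averages over only the 4 units with K=-3 (J = 3, -2, 0, 4): N = 3, -12, -6, 6, mean -2.25.

-2.25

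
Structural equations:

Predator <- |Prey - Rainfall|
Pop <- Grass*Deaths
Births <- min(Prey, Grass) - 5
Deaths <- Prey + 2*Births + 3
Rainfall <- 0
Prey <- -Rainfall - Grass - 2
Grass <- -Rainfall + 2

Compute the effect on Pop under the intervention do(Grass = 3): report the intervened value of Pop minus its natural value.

-28

Under do(Grass=3), the mechanism Grass <- -Rainfall + 2 is discarded; Grass is fixed at 3.
Prey = -Rainfall - Grass - 2  [with Rainfall=0, Grass=3]  = -5
Births = min(Prey, Grass) - 5  [with Prey=-5, Grass=3]  = -10
Deaths = Prey + 2*Births + 3  [with Prey=-5, Births=-10]  = -22
Pop = Grass*Deaths  [with Grass=3, Deaths=-22]  = -66
Without intervention: Grass = -Rainfall + 2  [with Rainfall=0]  = 2; Prey = -Rainfall - Grass - 2  [with Rainfall=0, Grass=2]  = -4; Births = min(Prey, Grass) - 5  [with Prey=-4, Grass=2]  = -9; Deaths = Prey + 2*Births + 3  [with Prey=-4, Births=-9]  = -19; Pop = Grass*Deaths  [with Grass=2, Deaths=-19]  = -38.
Change = -66 − (-38) = -28.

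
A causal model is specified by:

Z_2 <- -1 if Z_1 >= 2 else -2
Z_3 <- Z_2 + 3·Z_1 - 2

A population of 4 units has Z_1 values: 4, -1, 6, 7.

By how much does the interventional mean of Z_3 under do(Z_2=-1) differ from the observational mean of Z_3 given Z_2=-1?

-5

Under do(Z_2=-1), Z_2's equation is replaced by Z_2=-1 for every unit. Per-unit Z_3: 9, -6, 15, 18. Mean = 9.
Conditioning on Z_2=-1 selects the 3 unit(s) with Z_1 ∈ {4, 6, 7}. Their Z_3 values: 9, 15, 18. Mean = 14.
Difference = 9 − 14 = -5.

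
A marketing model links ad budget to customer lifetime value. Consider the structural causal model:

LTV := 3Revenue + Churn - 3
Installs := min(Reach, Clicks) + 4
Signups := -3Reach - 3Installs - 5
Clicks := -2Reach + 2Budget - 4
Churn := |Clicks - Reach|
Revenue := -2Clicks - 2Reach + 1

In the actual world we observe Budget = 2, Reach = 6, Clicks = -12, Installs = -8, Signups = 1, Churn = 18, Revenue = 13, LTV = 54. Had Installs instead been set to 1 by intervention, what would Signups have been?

Intervening sets Installs = 1 and removes its equation (Installs := min(Reach, Clicks) + 4).
Signups = -3Reach - 3Installs - 5  [with Reach=6, Installs=1]  = -26

-26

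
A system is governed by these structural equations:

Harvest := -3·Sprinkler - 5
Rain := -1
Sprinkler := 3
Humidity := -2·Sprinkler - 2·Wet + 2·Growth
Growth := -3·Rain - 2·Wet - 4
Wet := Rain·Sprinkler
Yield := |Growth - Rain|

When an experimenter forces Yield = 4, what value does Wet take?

-3

do(Yield=4) replaces the equation Yield := |Growth - Rain| with the constant Yield = 4.
Wet is not downstream of the intervention, so its value is determined by the original equations.
Wet = Rain·Sprinkler  [with Rain=-1, Sprinkler=3]  = -3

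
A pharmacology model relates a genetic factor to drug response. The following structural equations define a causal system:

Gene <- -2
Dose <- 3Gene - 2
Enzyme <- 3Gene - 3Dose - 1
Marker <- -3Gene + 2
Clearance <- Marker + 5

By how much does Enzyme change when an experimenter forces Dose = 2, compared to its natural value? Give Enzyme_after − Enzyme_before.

-30

The intervention breaks the incoming arrows to Dose: Dose <- 3Gene - 2 no longer applies, and Dose = 2.
Enzyme = 3Gene - 3Dose - 1  [with Gene=-2, Dose=2]  = -13
Without intervention: Dose = 3Gene - 2  [with Gene=-2]  = -8; Enzyme = 3Gene - 3Dose - 1  [with Gene=-2, Dose=-8]  = 17.
Change = -13 − 17 = -30.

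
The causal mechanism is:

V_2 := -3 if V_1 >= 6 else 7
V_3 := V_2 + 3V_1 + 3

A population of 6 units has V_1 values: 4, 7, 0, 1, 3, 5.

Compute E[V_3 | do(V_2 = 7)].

The intervention sets V_2=7 in all 6 units regardless of V_1. Recomputing V_3 per unit gives 22, 31, 10, 13, 19, 25; average 20.

20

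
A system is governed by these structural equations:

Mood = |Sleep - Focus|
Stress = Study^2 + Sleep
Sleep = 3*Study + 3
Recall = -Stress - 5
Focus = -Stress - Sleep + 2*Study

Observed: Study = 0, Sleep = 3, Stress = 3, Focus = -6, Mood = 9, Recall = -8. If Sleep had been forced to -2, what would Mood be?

do(Sleep=-2) replaces the equation Sleep = 3*Study + 3 with the constant Sleep = -2.
Stress = Study^2 + Sleep  [with Study=0, Sleep=-2]  = -2
Focus = -Stress - Sleep + 2*Study  [with Stress=-2, Sleep=-2, Study=0]  = 4
Mood = |Sleep - Focus|  [with Sleep=-2, Focus=4]  = 6

6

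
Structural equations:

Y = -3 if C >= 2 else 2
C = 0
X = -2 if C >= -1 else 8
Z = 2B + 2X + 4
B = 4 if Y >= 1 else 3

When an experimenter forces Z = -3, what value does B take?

4

The intervention breaks the incoming arrows to Z: Z = 2B + 2X + 4 no longer applies, and Z = -3.
Since B is not a descendant of the intervened variable, it is unaffected.
Y = -3 if C >= 2 else 2  [with C=0]  = 2
B = 4 if Y >= 1 else 3  [with Y=2]  = 4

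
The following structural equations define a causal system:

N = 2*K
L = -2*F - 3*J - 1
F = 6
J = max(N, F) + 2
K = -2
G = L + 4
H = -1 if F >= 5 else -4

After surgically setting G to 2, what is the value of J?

8

The intervention breaks the incoming arrows to G: G = L + 4 no longer applies, and G = 2.
J is not downstream of the intervention, so its value is determined by the original equations.
N = 2*K  [with K=-2]  = -4
J = max(N, F) + 2  [with N=-4, F=6]  = 8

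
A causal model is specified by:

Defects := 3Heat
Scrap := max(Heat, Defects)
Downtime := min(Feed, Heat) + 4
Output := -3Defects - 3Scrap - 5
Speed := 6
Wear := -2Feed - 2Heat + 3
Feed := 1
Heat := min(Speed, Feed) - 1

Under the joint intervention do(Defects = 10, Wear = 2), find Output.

-65

Setting Defects = 10, Wear = 2 by intervention discards those variables' equations.
Heat = min(Speed, Feed) - 1  [with Speed=6, Feed=1]  = 0
Scrap = max(Heat, Defects)  [with Heat=0, Defects=10]  = 10
Output = -3Defects - 3Scrap - 5  [with Defects=10, Scrap=10]  = -65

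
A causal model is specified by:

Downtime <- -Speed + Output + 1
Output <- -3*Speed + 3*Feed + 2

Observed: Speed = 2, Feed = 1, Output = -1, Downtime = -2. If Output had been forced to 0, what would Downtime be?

The intervention breaks the incoming arrows to Output: Output <- -3*Speed + 3*Feed + 2 no longer applies, and Output = 0.
Downtime = -Speed + Output + 1  [with Speed=2, Output=0]  = -1

-1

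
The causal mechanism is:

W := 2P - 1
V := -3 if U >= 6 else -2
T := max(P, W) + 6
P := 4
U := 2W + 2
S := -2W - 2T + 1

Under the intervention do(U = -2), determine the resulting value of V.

-2

The intervention breaks the incoming arrows to U: U := 2W + 2 no longer applies, and U = -2.
V = -3 if U >= 6 else -2  [with U=-2]  = -2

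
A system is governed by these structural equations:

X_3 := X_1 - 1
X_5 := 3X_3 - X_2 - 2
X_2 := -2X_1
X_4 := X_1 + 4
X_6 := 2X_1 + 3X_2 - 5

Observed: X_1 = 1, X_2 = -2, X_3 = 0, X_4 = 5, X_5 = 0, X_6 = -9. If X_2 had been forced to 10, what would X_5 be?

-12

do(X_2=10) replaces the equation X_2 := -2X_1 with the constant X_2 = 10.
X_3 = X_1 - 1  [with X_1=1]  = 0
X_5 = 3X_3 - X_2 - 2  [with X_3=0, X_2=10]  = -12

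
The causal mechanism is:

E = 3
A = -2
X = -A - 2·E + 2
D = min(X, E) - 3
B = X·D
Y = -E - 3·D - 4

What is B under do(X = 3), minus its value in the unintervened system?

-10

do(X=3) replaces the equation X = -A - 2·E + 2 with the constant X = 3.
D = min(X, E) - 3  [with X=3, E=3]  = 0
B = X·D  [with X=3, D=0]  = 0
Without intervention: X = -A - 2·E + 2  [with A=-2, E=3]  = -2; D = min(X, E) - 3  [with X=-2, E=3]  = -5; B = X·D  [with X=-2, D=-5]  = 10.
Change = 0 − 10 = -10.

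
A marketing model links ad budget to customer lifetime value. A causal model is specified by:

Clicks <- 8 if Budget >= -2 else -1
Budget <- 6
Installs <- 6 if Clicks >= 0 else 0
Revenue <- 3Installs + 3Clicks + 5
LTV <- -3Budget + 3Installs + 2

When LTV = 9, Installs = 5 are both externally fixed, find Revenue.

44

Under do(LTV = 9, Installs = 5), each intervened variable's structural equation is replaced by its fixed value.
Clicks = 8 if Budget >= -2 else -1  [with Budget=6]  = 8
Revenue = 3Installs + 3Clicks + 5  [with Installs=5, Clicks=8]  = 44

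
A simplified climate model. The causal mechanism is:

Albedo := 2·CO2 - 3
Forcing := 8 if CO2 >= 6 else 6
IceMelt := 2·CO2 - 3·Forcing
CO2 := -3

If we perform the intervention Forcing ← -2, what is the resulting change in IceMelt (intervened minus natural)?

24

The intervention breaks the incoming arrows to Forcing: Forcing := 8 if CO2 >= 6 else 6 no longer applies, and Forcing = -2.
IceMelt = 2·CO2 - 3·Forcing  [with CO2=-3, Forcing=-2]  = 0
Without intervention: Forcing = 8 if CO2 >= 6 else 6  [with CO2=-3]  = 6; IceMelt = 2·CO2 - 3·Forcing  [with CO2=-3, Forcing=6]  = -24.
Change = 0 − (-24) = 24.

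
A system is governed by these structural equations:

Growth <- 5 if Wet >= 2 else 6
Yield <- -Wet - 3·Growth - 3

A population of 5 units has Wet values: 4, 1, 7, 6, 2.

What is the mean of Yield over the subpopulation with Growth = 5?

Conditioning on Growth=5 selects the 4 unit(s) with Wet ∈ {4, 7, 6, 2}. Their Yield values: -22, -25, -24, -20. Mean = -22.75.

-22.75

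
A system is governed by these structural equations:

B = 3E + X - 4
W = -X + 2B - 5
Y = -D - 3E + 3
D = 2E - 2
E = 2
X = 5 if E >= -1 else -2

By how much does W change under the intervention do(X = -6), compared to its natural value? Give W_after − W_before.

-11

do(X=-6) replaces the equation X = 5 if E >= -1 else -2 with the constant X = -6.
B = 3E + X - 4  [with E=2, X=-6]  = -4
W = -X + 2B - 5  [with X=-6, B=-4]  = -7
Without intervention: X = 5 if E >= -1 else -2  [with E=2]  = 5; B = 3E + X - 4  [with E=2, X=5]  = 7; W = -X + 2B - 5  [with X=5, B=7]  = 4.
Change = -7 − 4 = -11.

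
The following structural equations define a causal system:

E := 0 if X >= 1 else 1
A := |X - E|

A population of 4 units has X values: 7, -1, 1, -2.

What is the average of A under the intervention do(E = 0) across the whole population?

Under do(E=0), E's equation is replaced by E=0 for every unit. Per-unit A: 7, 1, 1, 2. Mean = 2.75.

2.75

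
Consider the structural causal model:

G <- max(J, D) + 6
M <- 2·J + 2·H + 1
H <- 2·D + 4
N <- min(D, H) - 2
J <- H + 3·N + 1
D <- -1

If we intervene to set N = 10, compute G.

39

do(N=10) replaces the equation N <- min(D, H) - 2 with the constant N = 10.
H = 2·D + 4  [with D=-1]  = 2
J = H + 3·N + 1  [with H=2, N=10]  = 33
G = max(J, D) + 6  [with J=33, D=-1]  = 39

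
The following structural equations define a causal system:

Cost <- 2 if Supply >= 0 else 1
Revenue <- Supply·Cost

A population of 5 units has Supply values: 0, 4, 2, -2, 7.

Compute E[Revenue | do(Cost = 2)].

do(Cost=2) breaks Cost's dependence on Supply. With Cost=2 fixed, Revenue across the units is 0, 8, 4, -4, 14, mean 4.4.

4.4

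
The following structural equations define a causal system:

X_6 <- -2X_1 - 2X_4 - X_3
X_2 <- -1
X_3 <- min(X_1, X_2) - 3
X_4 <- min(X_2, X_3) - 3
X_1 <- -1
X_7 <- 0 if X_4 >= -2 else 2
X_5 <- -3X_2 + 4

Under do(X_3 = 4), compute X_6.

The intervention breaks the incoming arrows to X_3: X_3 <- min(X_1, X_2) - 3 no longer applies, and X_3 = 4.
X_4 = min(X_2, X_3) - 3  [with X_2=-1, X_3=4]  = -4
X_6 = -2X_1 - 2X_4 - X_3  [with X_1=-1, X_4=-4, X_3=4]  = 6

6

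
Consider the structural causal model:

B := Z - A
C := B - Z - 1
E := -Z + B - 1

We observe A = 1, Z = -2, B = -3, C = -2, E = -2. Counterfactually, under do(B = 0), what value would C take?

The intervention breaks the incoming arrows to B: B := Z - A no longer applies, and B = 0.
C = B - Z - 1  [with B=0, Z=-2]  = 1

1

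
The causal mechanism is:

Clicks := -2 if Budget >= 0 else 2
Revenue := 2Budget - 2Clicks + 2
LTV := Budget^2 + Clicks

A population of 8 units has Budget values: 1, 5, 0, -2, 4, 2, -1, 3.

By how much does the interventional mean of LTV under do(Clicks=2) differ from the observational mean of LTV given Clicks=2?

The intervention sets Clicks=2 in all 8 units regardless of Budget. Recomputing LTV per unit gives 3, 27, 2, 6, 18, 6, 3, 11; average 9.5.
E[LTV|Clicks=2] averages over only the 2 units with Clicks=2 (Budget = -2, -1): LTV = 6, 3, mean 4.5.
Difference = 9.5 − 4.5 = 5.

5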